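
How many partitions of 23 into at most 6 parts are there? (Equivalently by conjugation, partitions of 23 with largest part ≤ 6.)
p(23, parts ≤ 6) = 454

Use the recurrence p(n, m) = p(n, m−1) + p(n−m, m): either the largest part is < m (count p(n, m−1)) or the largest part is exactly m (remove one copy of m, count p(n−m, m)). With p(0, ·) = 1 this gives p(23, parts ≤ 6) = 454. (By conjugating Young diagrams, this also counts partitions of 23 into at most 6 parts.)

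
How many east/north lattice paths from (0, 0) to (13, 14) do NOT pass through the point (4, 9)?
Number of paths = 18626870

Total paths from (0, 0) to (13, 14): C(27, 13) = 20058300. Paths through (4, 9): (paths (0, 0) → (4, 9)) × (paths (4, 9) → (13, 14)) = C(13, 4) · C(14, 9) = 715 · 2002 = 1431430. Avoidance count = 20058300 − 1431430 = 18626870.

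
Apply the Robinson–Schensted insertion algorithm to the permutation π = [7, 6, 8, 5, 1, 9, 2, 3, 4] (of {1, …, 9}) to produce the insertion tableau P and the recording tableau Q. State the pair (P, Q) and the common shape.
P = [1, 2, 3, 4] / [5, 8, 9] / [6] / [7];  Q = [1, 3, 6, 9] / [2, 7, 8] / [4] / [5];  common shape = (4, 3, 1, 1)

Row-insert the values π_1, π_2, … into P one at a time, bumping the leftmost entry strictly greater than the inserted value down to the next row. The recording tableau Q records, in position (i, j), the step at which that cell was added to P.
  Insert 7 (step 1): P = [7];  Q = [1]
  Insert 6 (step 2): P = [6] / [7];  Q = [1] / [2]
  Insert 8 (step 3): P = [6, 8] / [7];  Q = [1, 3] / [2]
  Insert 5 (step 4): P = [5, 8] / [6] / [7];  Q = [1, 3] / [2] / [4]
  Insert 1 (step 5): P = [1, 8] / [5] / [6] / [7];  Q = [1, 3] / [2] / [4] / [5]
  Insert 9 (step 6): P = [1, 8, 9] / [5] / [6] / [7];  Q = [1, 3, 6] / [2] / [4] / [5]
  Insert 2 (step 7): P = [1, 2, 9] / [5, 8] / [6] / [7];  Q = [1, 3, 6] / [2, 7] / [4] / [5]
  Insert 3 (step 8): P = [1, 2, 3] / [5, 8, 9] / [6] / [7];  Q = [1, 3, 6] / [2, 7, 8] / [4] / [5]
  Insert 4 (step 9): P = [1, 2, 3, 4] / [5, 8, 9] / [6] / [7];  Q = [1, 3, 6, 9] / [2, 7, 8] / [4] / [5]
Final shape: (4, 3, 1, 1).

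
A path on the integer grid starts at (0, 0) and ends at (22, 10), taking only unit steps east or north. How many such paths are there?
Number of paths = 64512240

A monotone lattice path from (0, 0) to (22, 10) consists of 22 east steps and 10 north steps in some order, so it is determined by which 22 of the 32 steps are east. The count is C(32, 22) = 64512240.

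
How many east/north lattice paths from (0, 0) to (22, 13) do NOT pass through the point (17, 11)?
Number of paths = 1025380020

Total paths from (0, 0) to (22, 13): C(35, 22) = 1476337800. Paths through (17, 11): (paths (0, 0) → (17, 11)) × (paths (17, 11) → (22, 13)) = C(28, 17) · C(7, 5) = 21474180 · 21 = 450957780. Avoidance count = 1476337800 − 450957780 = 1025380020.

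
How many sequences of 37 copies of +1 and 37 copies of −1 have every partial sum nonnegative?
C_37 = 45950804324621742364

These ballot sequences are counted by the Catalan number C_n = (1/(n + 1)) · C(2n, n). For n = 37: C_37 = (1/38) · C(74, 37) = 1746130564335626209832/38 = 45950804324621742364.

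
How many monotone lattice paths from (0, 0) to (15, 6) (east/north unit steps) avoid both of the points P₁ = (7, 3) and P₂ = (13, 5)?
Number of paths = 18840

Inclusion–exclusion. Total paths: C(21, 15) = 54264. Through P₁: C(10, 7)·C(11, 8) = 19800. Through P₂: C(18, 13)·C(3, 2) = 25704. Since P₁ is strictly southwest of P₂, a monotone path through both must visit P₁ then P₂; paths through both = C(10, 7)·C(8, 6)·C(3, 2) = 10080. Avoid both = 54264 − 19800 − 25704 + 10080 = 18840.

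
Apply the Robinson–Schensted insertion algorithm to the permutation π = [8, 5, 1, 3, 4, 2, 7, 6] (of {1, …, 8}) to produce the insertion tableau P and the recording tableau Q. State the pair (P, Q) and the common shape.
P = [1, 2, 4, 6] / [3, 7] / [5] / [8];  Q = [1, 4, 5, 7] / [2, 8] / [3] / [6];  common shape = (4, 2, 1, 1)

Row-insert the values π_1, π_2, … into P one at a time, bumping the leftmost entry strictly greater than the inserted value down to the next row. The recording tableau Q records, in position (i, j), the step at which that cell was added to P.
  Insert 8 (step 1): P = [8];  Q = [1]
  Insert 5 (step 2): P = [5] / [8];  Q = [1] / [2]
  Insert 1 (step 3): P = [1] / [5] / [8];  Q = [1] / [2] / [3]
  Insert 3 (step 4): P = [1, 3] / [5] / [8];  Q = [1, 4] / [2] / [3]
  Insert 4 (step 5): P = [1, 3, 4] / [5] / [8];  Q = [1, 4, 5] / [2] / [3]
  Insert 2 (step 6): P = [1, 2, 4] / [3] / [5] / [8];  Q = [1, 4, 5] / [2] / [3] / [6]
  Insert 7 (step 7): P = [1, 2, 4, 7] / [3] / [5] / [8];  Q = [1, 4, 5, 7] / [2] / [3] / [6]
  Insert 6 (step 8): P = [1, 2, 4, 6] / [3, 7] / [5] / [8];  Q = [1, 4, 5, 7] / [2, 8] / [3] / [6]
Final shape: (4, 2, 1, 1).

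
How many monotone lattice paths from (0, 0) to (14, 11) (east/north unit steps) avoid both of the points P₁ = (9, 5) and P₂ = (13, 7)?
Number of paths = 3295026

Inclusion–exclusion. Total paths: C(25, 14) = 4457400. Through P₁: C(14, 9)·C(11, 5) = 924924. Through P₂: C(20, 13)·C(5, 1) = 387600. Since P₁ is strictly southwest of P₂, a monotone path through both must visit P₁ then P₂; paths through both = C(14, 9)·C(6, 4)·C(5, 1) = 150150. Avoid both = 4457400 − 924924 − 387600 + 150150 = 3295026.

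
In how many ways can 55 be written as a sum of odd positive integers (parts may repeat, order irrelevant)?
p_odd(55) = 6378

Enumerate partitions using only odd parts via the recurrence o(n, m) = o(n, m−2) + o(n−m, m) over odd m, starting from the largest odd part ≤ n. This gives p_odd(55) = 6378. (Euler's theorem: equals the count of distinct-part partitions.)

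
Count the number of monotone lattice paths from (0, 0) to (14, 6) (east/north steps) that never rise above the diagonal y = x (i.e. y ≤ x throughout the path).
Number of paths = 23256

By the reflection principle (André's argument), the number of monotone paths to (14, 6) with n ≤ m that never go above y = x is C(20, 14) − C(20, 15) = 38760 − 15504 = 23256.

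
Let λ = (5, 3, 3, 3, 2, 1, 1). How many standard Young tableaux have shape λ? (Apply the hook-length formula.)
# SYT of shape (5, 3, 3, 3, 2, 1, 1) = 6265350

Hook-length formula: f^λ = n! / Π hook(c), product over all cells c of the Young diagram. For λ = (5, 3, 3, 3, 2, 1, 1), n = 18 boxes. Hook lengths by row (left-to-right, top-to-bottom): [11, 8, 6, 2, 1]; [8, 5, 3]; [7, 4, 2]; [6, 3, 1]; [4, 1]; [2]; [1]. Product of hooks = 1021870080. So f^λ = 18! / 1021870080 = 6402373705728000 / 1021870080 = 6265350.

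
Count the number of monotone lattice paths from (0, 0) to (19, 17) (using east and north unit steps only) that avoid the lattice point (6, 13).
Number of paths = 8532922440

Total paths from (0, 0) to (19, 17): C(36, 19) = 8597496600. Paths through (6, 13): (paths (0, 0) → (6, 13)) × (paths (6, 13) → (19, 17)) = C(19, 6) · C(17, 13) = 27132 · 2380 = 64574160. Avoidance count = 8597496600 − 64574160 = 8532922440.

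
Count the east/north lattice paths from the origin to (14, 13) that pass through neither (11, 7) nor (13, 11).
Number of paths = 11328732

Inclusion–exclusion. Total paths: C(27, 14) = 20058300. Through P₁: C(18, 11)·C(9, 3) = 2673216. Through P₂: C(24, 13)·C(3, 1) = 7488432. Since P₁ is strictly southwest of P₂, a monotone path through both must visit P₁ then P₂; paths through both = C(18, 11)·C(6, 2)·C(3, 1) = 1432080. Avoid both = 20058300 − 2673216 − 7488432 + 1432080 = 11328732.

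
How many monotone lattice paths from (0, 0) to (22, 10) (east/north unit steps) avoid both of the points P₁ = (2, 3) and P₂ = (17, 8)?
Number of paths = 36174705

Inclusion–exclusion. Total paths: C(32, 22) = 64512240. Through P₁: C(5, 2)·C(27, 20) = 8880300. Through P₂: C(25, 17)·C(7, 5) = 22713075. Since P₁ is strictly southwest of P₂, a monotone path through both must visit P₁ then P₂; paths through both = C(5, 2)·C(20, 15)·C(7, 5) = 3255840. Avoid both = 64512240 − 8880300 − 22713075 + 3255840 = 36174705.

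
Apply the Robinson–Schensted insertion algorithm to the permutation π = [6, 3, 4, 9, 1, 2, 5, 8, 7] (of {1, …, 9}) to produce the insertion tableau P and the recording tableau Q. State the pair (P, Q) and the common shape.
P = [1, 2, 5, 7] / [3, 4, 8] / [6, 9];  Q = [1, 3, 4, 8] / [2, 6, 7] / [5, 9];  common shape = (4, 3, 2)

Row-insert the values π_1, π_2, … into P one at a time, bumping the leftmost entry strictly greater than the inserted value down to the next row. The recording tableau Q records, in position (i, j), the step at which that cell was added to P.
  Insert 6 (step 1): P = [6];  Q = [1]
  Insert 3 (step 2): P = [3] / [6];  Q = [1] / [2]
  Insert 4 (step 3): P = [3, 4] / [6];  Q = [1, 3] / [2]
  Insert 9 (step 4): P = [3, 4, 9] / [6];  Q = [1, 3, 4] / [2]
  Insert 1 (step 5): P = [1, 4, 9] / [3] / [6];  Q = [1, 3, 4] / [2] / [5]
  Insert 2 (step 6): P = [1, 2, 9] / [3, 4] / [6];  Q = [1, 3, 4] / [2, 6] / [5]
  Insert 5 (step 7): P = [1, 2, 5] / [3, 4, 9] / [6];  Q = [1, 3, 4] / [2, 6, 7] / [5]
  Insert 8 (step 8): P = [1, 2, 5, 8] / [3, 4, 9] / [6];  Q = [1, 3, 4, 8] / [2, 6, 7] / [5]
  Insert 7 (step 9): P = [1, 2, 5, 7] / [3, 4, 8] / [6, 9];  Q = [1, 3, 4, 8] / [2, 6, 7] / [5, 9]
Final shape: (4, 3, 2).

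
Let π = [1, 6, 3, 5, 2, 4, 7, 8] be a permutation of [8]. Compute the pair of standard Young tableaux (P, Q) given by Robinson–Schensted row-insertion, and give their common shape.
P = [1, 2, 4, 7, 8] / [3, 5] / [6];  Q = [1, 2, 4, 7, 8] / [3, 6] / [5];  common shape = (5, 2, 1)

Row-insert the values π_1, π_2, … into P one at a time, bumping the leftmost entry strictly greater than the inserted value down to the next row. The recording tableau Q records, in position (i, j), the step at which that cell was added to P.
  Insert 1 (step 1): P = [1];  Q = [1]
  Insert 6 (step 2): P = [1, 6];  Q = [1, 2]
  Insert 3 (step 3): P = [1, 3] / [6];  Q = [1, 2] / [3]
  Insert 5 (step 4): P = [1, 3, 5] / [6];  Q = [1, 2, 4] / [3]
  Insert 2 (step 5): P = [1, 2, 5] / [3] / [6];  Q = [1, 2, 4] / [3] / [5]
  Insert 4 (step 6): P = [1, 2, 4] / [3, 5] / [6];  Q = [1, 2, 4] / [3, 6] / [5]
  Insert 7 (step 7): P = [1, 2, 4, 7] / [3, 5] / [6];  Q = [1, 2, 4, 7] / [3, 6] / [5]
  Insert 8 (step 8): P = [1, 2, 4, 7, 8] / [3, 5] / [6];  Q = [1, 2, 4, 7, 8] / [3, 6] / [5]
Final shape: (5, 2, 1).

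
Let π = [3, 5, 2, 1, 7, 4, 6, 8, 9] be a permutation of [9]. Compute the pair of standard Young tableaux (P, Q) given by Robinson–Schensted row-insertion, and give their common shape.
P = [1, 4, 6, 8, 9] / [2, 5, 7] / [3];  Q = [1, 2, 5, 8, 9] / [3, 6, 7] / [4];  common shape = (5, 3, 1)

Row-insert the values π_1, π_2, … into P one at a time, bumping the leftmost entry strictly greater than the inserted value down to the next row. The recording tableau Q records, in position (i, j), the step at which that cell was added to P.
  Insert 3 (step 1): P = [3];  Q = [1]
  Insert 5 (step 2): P = [3, 5];  Q = [1, 2]
  Insert 2 (step 3): P = [2, 5] / [3];  Q = [1, 2] / [3]
  Insert 1 (step 4): P = [1, 5] / [2] / [3];  Q = [1, 2] / [3] / [4]
  Insert 7 (step 5): P = [1, 5, 7] / [2] / [3];  Q = [1, 2, 5] / [3] / [4]
  Insert 4 (step 6): P = [1, 4, 7] / [2, 5] / [3];  Q = [1, 2, 5] / [3, 6] / [4]
  Insert 6 (step 7): P = [1, 4, 6] / [2, 5, 7] / [3];  Q = [1, 2, 5] / [3, 6, 7] / [4]
  Insert 8 (step 8): P = [1, 4, 6, 8] / [2, 5, 7] / [3];  Q = [1, 2, 5, 8] / [3, 6, 7] / [4]
  Insert 9 (step 9): P = [1, 4, 6, 8, 9] / [2, 5, 7] / [3];  Q = [1, 2, 5, 8, 9] / [3, 6, 7] / [4]
Final shape: (5, 3, 1).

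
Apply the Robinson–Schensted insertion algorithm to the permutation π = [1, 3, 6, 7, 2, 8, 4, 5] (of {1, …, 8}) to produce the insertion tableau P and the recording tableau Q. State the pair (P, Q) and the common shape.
P = [1, 2, 4, 5, 8] / [3, 6, 7];  Q = [1, 2, 3, 4, 6] / [5, 7, 8];  common shape = (5, 3)

Row-insert the values π_1, π_2, … into P one at a time, bumping the leftmost entry strictly greater than the inserted value down to the next row. The recording tableau Q records, in position (i, j), the step at which that cell was added to P.
  Insert 1 (step 1): P = [1];  Q = [1]
  Insert 3 (step 2): P = [1, 3];  Q = [1, 2]
  Insert 6 (step 3): P = [1, 3, 6];  Q = [1, 2, 3]
  Insert 7 (step 4): P = [1, 3, 6, 7];  Q = [1, 2, 3, 4]
  Insert 2 (step 5): P = [1, 2, 6, 7] / [3];  Q = [1, 2, 3, 4] / [5]
  Insert 8 (step 6): P = [1, 2, 6, 7, 8] / [3];  Q = [1, 2, 3, 4, 6] / [5]
  Insert 4 (step 7): P = [1, 2, 4, 7, 8] / [3, 6];  Q = [1, 2, 3, 4, 6] / [5, 7]
  Insert 5 (step 8): P = [1, 2, 4, 5, 8] / [3, 6, 7];  Q = [1, 2, 3, 4, 6] / [5, 7, 8]
Final shape: (5, 3).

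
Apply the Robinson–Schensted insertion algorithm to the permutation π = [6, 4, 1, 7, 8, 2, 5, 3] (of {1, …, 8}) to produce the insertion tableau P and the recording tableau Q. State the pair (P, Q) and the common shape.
P = [1, 2, 3] / [4, 5, 8] / [6, 7];  Q = [1, 4, 5] / [2, 6, 7] / [3, 8];  common shape = (3, 3, 2)

Row-insert the values π_1, π_2, … into P one at a time, bumping the leftmost entry strictly greater than the inserted value down to the next row. The recording tableau Q records, in position (i, j), the step at which that cell was added to P.
  Insert 6 (step 1): P = [6];  Q = [1]
  Insert 4 (step 2): P = [4] / [6];  Q = [1] / [2]
  Insert 1 (step 3): P = [1] / [4] / [6];  Q = [1] / [2] / [3]
  Insert 7 (step 4): P = [1, 7] / [4] / [6];  Q = [1, 4] / [2] / [3]
  Insert 8 (step 5): P = [1, 7, 8] / [4] / [6];  Q = [1, 4, 5] / [2] / [3]
  Insert 2 (step 6): P = [1, 2, 8] / [4, 7] / [6];  Q = [1, 4, 5] / [2, 6] / [3]
  Insert 5 (step 7): P = [1, 2, 5] / [4, 7, 8] / [6];  Q = [1, 4, 5] / [2, 6, 7] / [3]
  Insert 3 (step 8): P = [1, 2, 3] / [4, 5, 8] / [6, 7];  Q = [1, 4, 5] / [2, 6, 7] / [3, 8]
Final shape: (3, 3, 2).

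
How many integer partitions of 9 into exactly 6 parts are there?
p(9, 6 parts) = 3

Partitions of n into exactly k parts ↔ partitions of n − k into at most k parts (subtract 1 from each part). For n = 9, k = 6, the partitions are: 4+1+1+1+1+1, 3+2+1+1+1+1, 2+2+2+1+1+1. Count = 3.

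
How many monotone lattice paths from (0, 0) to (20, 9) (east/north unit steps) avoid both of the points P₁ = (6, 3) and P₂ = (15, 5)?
Number of paths = 5387781

Inclusion–exclusion. Total paths: C(29, 20) = 10015005. Through P₁: C(9, 6)·C(20, 14) = 3255840. Through P₂: C(20, 15)·C(9, 5) = 1953504. Since P₁ is strictly southwest of P₂, a monotone path through both must visit P₁ then P₂; paths through both = C(9, 6)·C(11, 9)·C(9, 5) = 582120. Avoid both = 10015005 − 3255840 − 1953504 + 582120 = 5387781.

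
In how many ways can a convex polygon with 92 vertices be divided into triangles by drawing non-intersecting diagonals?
C_90 = 1000134600800354781929399250536541864362461089950800

These polygon triangulations are counted by the Catalan number C_n = (1/(n + 1)) · C(2n, n). For n = 90: C_90 = (1/91) · C(180, 90) = 91012248672832285155575331798825309656983959185522800/91 = 1000134600800354781929399250536541864362461089950800.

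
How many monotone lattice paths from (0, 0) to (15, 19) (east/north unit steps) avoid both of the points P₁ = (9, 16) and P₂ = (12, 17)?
Number of paths = 1247117270

Inclusion–exclusion. Total paths: C(34, 15) = 1855967520. Through P₁: C(25, 9)·C(9, 6) = 171609900. Through P₂: C(29, 12)·C(5, 3) = 518959350. Since P₁ is strictly southwest of P₂, a monotone path through both must visit P₁ then P₂; paths through both = C(25, 9)·C(4, 3)·C(5, 3) = 81719000. Avoid both = 1855967520 − 171609900 − 518959350 + 81719000 = 1247117270.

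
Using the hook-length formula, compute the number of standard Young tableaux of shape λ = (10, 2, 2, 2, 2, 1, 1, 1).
# SYT of shape (10, 2, 2, 2, 2, 1, 1, 1) = 23700600

Hook-length formula: f^λ = n! / Π hook(c), product over all cells c of the Young diagram. For λ = (10, 2, 2, 2, 2, 1, 1, 1), n = 21 boxes. Hook lengths by row (left-to-right, top-to-bottom): [17, 13, 8, 7, 6, 5, 4, 3, 2, 1]; [8, 4]; [7, 3]; [6, 2]; [5, 1]; [3]; [2]; [1]. Product of hooks = 2155681382400. So f^λ = 21! / 2155681382400 = 51090942171709440000 / 2155681382400 = 23700600.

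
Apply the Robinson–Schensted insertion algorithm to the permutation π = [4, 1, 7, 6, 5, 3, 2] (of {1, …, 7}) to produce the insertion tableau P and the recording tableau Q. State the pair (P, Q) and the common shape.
P = [1, 2] / [3, 5] / [4] / [6] / [7];  Q = [1, 3] / [2, 4] / [5] / [6] / [7];  common shape = (2, 2, 1, 1, 1)

Row-insert the values π_1, π_2, … into P one at a time, bumping the leftmost entry strictly greater than the inserted value down to the next row. The recording tableau Q records, in position (i, j), the step at which that cell was added to P.
  Insert 4 (step 1): P = [4];  Q = [1]
  Insert 1 (step 2): P = [1] / [4];  Q = [1] / [2]
  Insert 7 (step 3): P = [1, 7] / [4];  Q = [1, 3] / [2]
  Insert 6 (step 4): P = [1, 6] / [4, 7];  Q = [1, 3] / [2, 4]
  Insert 5 (step 5): P = [1, 5] / [4, 6] / [7];  Q = [1, 3] / [2, 4] / [5]
  Insert 3 (step 6): P = [1, 3] / [4, 5] / [6] / [7];  Q = [1, 3] / [2, 4] / [5] / [6]
  Insert 2 (step 7): P = [1, 2] / [3, 5] / [4] / [6] / [7];  Q = [1, 3] / [2, 4] / [5] / [6] / [7]
Final shape: (2, 2, 1, 1, 1).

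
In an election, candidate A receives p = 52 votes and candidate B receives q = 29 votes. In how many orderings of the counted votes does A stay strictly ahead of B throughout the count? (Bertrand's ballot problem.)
Strict-lead orderings = 2308172944585185855760

Total orderings of the 81 votes with 52 for A: C(81, 52) = 8128782978756524100720. By the Bertrand ballot formula (Cycle Lemma / reflection principle), the number of orderings in which A is strictly ahead of B throughout is (p − q)/(p + q) · C(p + q, p) = (52 − 29)/(52 + 29) · 8128782978756524100720 = 2308172944585185855760.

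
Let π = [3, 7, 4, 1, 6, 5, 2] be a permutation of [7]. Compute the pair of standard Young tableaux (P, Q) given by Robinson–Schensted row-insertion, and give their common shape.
P = [1, 2, 5] / [3, 4] / [6] / [7];  Q = [1, 2, 5] / [3, 6] / [4] / [7];  common shape = (3, 2, 1, 1)

Row-insert the values π_1, π_2, … into P one at a time, bumping the leftmost entry strictly greater than the inserted value down to the next row. The recording tableau Q records, in position (i, j), the step at which that cell was added to P.
  Insert 3 (step 1): P = [3];  Q = [1]
  Insert 7 (step 2): P = [3, 7];  Q = [1, 2]
  Insert 4 (step 3): P = [3, 4] / [7];  Q = [1, 2] / [3]
  Insert 1 (step 4): P = [1, 4] / [3] / [7];  Q = [1, 2] / [3] / [4]
  Insert 6 (step 5): P = [1, 4, 6] / [3] / [7];  Q = [1, 2, 5] / [3] / [4]
  Insert 5 (step 6): P = [1, 4, 5] / [3, 6] / [7];  Q = [1, 2, 5] / [3, 6] / [4]
  Insert 2 (step 7): P = [1, 2, 5] / [3, 4] / [6] / [7];  Q = [1, 2, 5] / [3, 6] / [4] / [7]
Final shape: (3, 2, 1, 1).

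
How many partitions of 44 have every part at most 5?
p(44, parts ≤ 5) = 2418

Use the recurrence p(n, m) = p(n, m−1) + p(n−m, m): either the largest part is < m (count p(n, m−1)) or the largest part is exactly m (remove one copy of m, count p(n−m, m)). With p(0, ·) = 1 this gives p(44, parts ≤ 5) = 2418. (By conjugating Young diagrams, this also counts partitions of 44 into at most 5 parts.)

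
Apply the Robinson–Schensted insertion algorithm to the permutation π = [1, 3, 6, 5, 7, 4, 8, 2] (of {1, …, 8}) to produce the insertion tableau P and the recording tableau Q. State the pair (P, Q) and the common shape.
P = [1, 2, 4, 7, 8] / [3] / [5] / [6];  Q = [1, 2, 3, 5, 7] / [4] / [6] / [8];  common shape = (5, 1, 1, 1)

Row-insert the values π_1, π_2, … into P one at a time, bumping the leftmost entry strictly greater than the inserted value down to the next row. The recording tableau Q records, in position (i, j), the step at which that cell was added to P.
  Insert 1 (step 1): P = [1];  Q = [1]
  Insert 3 (step 2): P = [1, 3];  Q = [1, 2]
  Insert 6 (step 3): P = [1, 3, 6];  Q = [1, 2, 3]
  Insert 5 (step 4): P = [1, 3, 5] / [6];  Q = [1, 2, 3] / [4]
  Insert 7 (step 5): P = [1, 3, 5, 7] / [6];  Q = [1, 2, 3, 5] / [4]
  Insert 4 (step 6): P = [1, 3, 4, 7] / [5] / [6];  Q = [1, 2, 3, 5] / [4] / [6]
  Insert 8 (step 7): P = [1, 3, 4, 7, 8] / [5] / [6];  Q = [1, 2, 3, 5, 7] / [4] / [6]
  Insert 2 (step 8): P = [1, 2, 4, 7, 8] / [3] / [5] / [6];  Q = [1, 2, 3, 5, 7] / [4] / [6] / [8]
Final shape: (5, 1, 1, 1).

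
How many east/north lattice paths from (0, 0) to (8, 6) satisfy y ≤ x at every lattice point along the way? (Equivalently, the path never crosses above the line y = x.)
Number of paths = 1001

By the reflection principle (André's argument), the number of monotone paths to (8, 6) with n ≤ m that never go above y = x is C(14, 8) − C(14, 9) = 3003 − 2002 = 1001.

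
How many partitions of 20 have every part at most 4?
p(20, parts ≤ 4) = 108

Use the recurrence p(n, m) = p(n, m−1) + p(n−m, m): either the largest part is < m (count p(n, m−1)) or the largest part is exactly m (remove one copy of m, count p(n−m, m)). With p(0, ·) = 1 this gives p(20, parts ≤ 4) = 108. (By conjugating Young diagrams, this also counts partitions of 20 into at most 4 parts.)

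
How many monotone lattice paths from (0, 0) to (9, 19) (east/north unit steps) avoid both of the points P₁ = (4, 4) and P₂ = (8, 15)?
Number of paths = 3847800

Inclusion–exclusion. Total paths: C(28, 9) = 6906900. Through P₁: C(8, 4)·C(20, 5) = 1085280. Through P₂: C(23, 8)·C(5, 1) = 2451570. Since P₁ is strictly southwest of P₂, a monotone path through both must visit P₁ then P₂; paths through both = C(8, 4)·C(15, 4)·C(5, 1) = 477750. Avoid both = 6906900 − 1085280 − 2451570 + 477750 = 3847800.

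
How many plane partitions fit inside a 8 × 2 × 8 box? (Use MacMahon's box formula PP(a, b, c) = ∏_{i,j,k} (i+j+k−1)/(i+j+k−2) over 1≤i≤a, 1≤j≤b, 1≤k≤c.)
PP(8, 2, 8) = 34763300

Evaluate the triple product over i = 1..8, j = 1..2, k = 1..8. The factors are (2/1) · (3/2) · (4/3) · (5/4) · (6/5) · (7/6) · (8/7) · (9/8) · … (128 factors total). The numerators and denominators telescope so the product is an integer; carrying out the multiplication exactly gives PP(8, 2, 8) = 34763300.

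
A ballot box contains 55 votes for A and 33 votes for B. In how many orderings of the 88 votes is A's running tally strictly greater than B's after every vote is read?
Strict-lead orderings = 420607376074008214179564

Total orderings of the 88 votes with 55 for A: C(88, 55) = 1682429504296032856718256. By the Bertrand ballot formula (Cycle Lemma / reflection principle), the number of orderings in which A is strictly ahead of B throughout is (p − q)/(p + q) · C(p + q, p) = (55 − 33)/(55 + 33) · 1682429504296032856718256 = 420607376074008214179564.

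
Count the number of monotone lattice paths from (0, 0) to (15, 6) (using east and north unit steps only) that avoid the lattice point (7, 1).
Number of paths = 43968

Total paths from (0, 0) to (15, 6): C(21, 15) = 54264. Paths through (7, 1): (paths (0, 0) → (7, 1)) × (paths (7, 1) → (15, 6)) = C(8, 7) · C(13, 8) = 8 · 1287 = 10296. Avoidance count = 54264 − 10296 = 43968.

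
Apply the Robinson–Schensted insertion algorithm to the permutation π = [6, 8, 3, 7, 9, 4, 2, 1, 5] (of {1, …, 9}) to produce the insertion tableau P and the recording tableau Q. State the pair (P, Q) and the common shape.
P = [1, 4, 5] / [2, 7, 9] / [3] / [6] / [8];  Q = [1, 2, 5] / [3, 4, 9] / [6] / [7] / [8];  common shape = (3, 3, 1, 1, 1)

Row-insert the values π_1, π_2, … into P one at a time, bumping the leftmost entry strictly greater than the inserted value down to the next row. The recording tableau Q records, in position (i, j), the step at which that cell was added to P.
  Insert 6 (step 1): P = [6];  Q = [1]
  Insert 8 (step 2): P = [6, 8];  Q = [1, 2]
  Insert 3 (step 3): P = [3, 8] / [6];  Q = [1, 2] / [3]
  Insert 7 (step 4): P = [3, 7] / [6, 8];  Q = [1, 2] / [3, 4]
  Insert 9 (step 5): P = [3, 7, 9] / [6, 8];  Q = [1, 2, 5] / [3, 4]
  Insert 4 (step 6): P = [3, 4, 9] / [6, 7] / [8];  Q = [1, 2, 5] / [3, 4] / [6]
  Insert 2 (step 7): P = [2, 4, 9] / [3, 7] / [6] / [8];  Q = [1, 2, 5] / [3, 4] / [6] / [7]
  Insert 1 (step 8): P = [1, 4, 9] / [2, 7] / [3] / [6] / [8];  Q = [1, 2, 5] / [3, 4] / [6] / [7] / [8]
  Insert 5 (step 9): P = [1, 4, 5] / [2, 7, 9] / [3] / [6] / [8];  Q = [1, 2, 5] / [3, 4, 9] / [6] / [7] / [8]
Final shape: (3, 3, 1, 1, 1).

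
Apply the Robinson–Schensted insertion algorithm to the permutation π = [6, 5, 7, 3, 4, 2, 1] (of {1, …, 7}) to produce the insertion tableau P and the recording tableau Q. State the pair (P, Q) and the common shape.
P = [1, 4] / [2, 7] / [3] / [5] / [6];  Q = [1, 3] / [2, 5] / [4] / [6] / [7];  common shape = (2, 2, 1, 1, 1)

Row-insert the values π_1, π_2, … into P one at a time, bumping the leftmost entry strictly greater than the inserted value down to the next row. The recording tableau Q records, in position (i, j), the step at which that cell was added to P.
  Insert 6 (step 1): P = [6];  Q = [1]
  Insert 5 (step 2): P = [5] / [6];  Q = [1] / [2]
  Insert 7 (step 3): P = [5, 7] / [6];  Q = [1, 3] / [2]
  Insert 3 (step 4): P = [3, 7] / [5] / [6];  Q = [1, 3] / [2] / [4]
  Insert 4 (step 5): P = [3, 4] / [5, 7] / [6];  Q = [1, 3] / [2, 5] / [4]
  Insert 2 (step 6): P = [2, 4] / [3, 7] / [5] / [6];  Q = [1, 3] / [2, 5] / [4] / [6]
  Insert 1 (step 7): P = [1, 4] / [2, 7] / [3] / [5] / [6];  Q = [1, 3] / [2, 5] / [4] / [6] / [7]
Final shape: (2, 2, 1, 1, 1).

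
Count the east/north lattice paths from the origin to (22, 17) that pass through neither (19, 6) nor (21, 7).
Number of paths = 50949473270

Inclusion–exclusion. Total paths: C(39, 22) = 51021117810. Through P₁: C(25, 19)·C(14, 3) = 64464400. Through P₂: C(28, 21)·C(11, 1) = 13024440. Since P₁ is strictly southwest of P₂, a monotone path through both must visit P₁ then P₂; paths through both = C(25, 19)·C(3, 2)·C(11, 1) = 5844300. Avoid both = 51021117810 − 64464400 − 13024440 + 5844300 = 50949473270.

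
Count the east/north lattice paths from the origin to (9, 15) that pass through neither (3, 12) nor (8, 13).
Number of paths = 667004

Inclusion–exclusion. Total paths: C(24, 9) = 1307504. Through P₁: C(15, 3)·C(9, 6) = 38220. Through P₂: C(21, 8)·C(3, 1) = 610470. Since P₁ is strictly southwest of P₂, a monotone path through both must visit P₁ then P₂; paths through both = C(15, 3)·C(6, 5)·C(3, 1) = 8190. Avoid both = 1307504 − 38220 − 610470 + 8190 = 667004.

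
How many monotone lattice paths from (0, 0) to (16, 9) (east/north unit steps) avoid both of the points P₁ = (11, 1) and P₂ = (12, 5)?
Number of paths = 1598571

Inclusion–exclusion. Total paths: C(25, 16) = 2042975. Through P₁: C(12, 11)·C(13, 5) = 15444. Through P₂: C(17, 12)·C(8, 4) = 433160. Since P₁ is strictly southwest of P₂, a monotone path through both must visit P₁ then P₂; paths through both = C(12, 11)·C(5, 1)·C(8, 4) = 4200. Avoid both = 2042975 − 15444 − 433160 + 4200 = 1598571.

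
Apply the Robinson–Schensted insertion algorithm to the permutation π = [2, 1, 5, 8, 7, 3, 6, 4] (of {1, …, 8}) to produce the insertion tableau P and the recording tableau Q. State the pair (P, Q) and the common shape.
P = [1, 3, 4] / [2, 5, 6] / [7] / [8];  Q = [1, 3, 4] / [2, 5, 7] / [6] / [8];  common shape = (3, 3, 1, 1)

Row-insert the values π_1, π_2, … into P one at a time, bumping the leftmost entry strictly greater than the inserted value down to the next row. The recording tableau Q records, in position (i, j), the step at which that cell was added to P.
  Insert 2 (step 1): P = [2];  Q = [1]
  Insert 1 (step 2): P = [1] / [2];  Q = [1] / [2]
  Insert 5 (step 3): P = [1, 5] / [2];  Q = [1, 3] / [2]
  Insert 8 (step 4): P = [1, 5, 8] / [2];  Q = [1, 3, 4] / [2]
  Insert 7 (step 5): P = [1, 5, 7] / [2, 8];  Q = [1, 3, 4] / [2, 5]
  Insert 3 (step 6): P = [1, 3, 7] / [2, 5] / [8];  Q = [1, 3, 4] / [2, 5] / [6]
  Insert 6 (step 7): P = [1, 3, 6] / [2, 5, 7] / [8];  Q = [1, 3, 4] / [2, 5, 7] / [6]
  Insert 4 (step 8): P = [1, 3, 4] / [2, 5, 6] / [7] / [8];  Q = [1, 3, 4] / [2, 5, 7] / [6] / [8]
Final shape: (3, 3, 1, 1).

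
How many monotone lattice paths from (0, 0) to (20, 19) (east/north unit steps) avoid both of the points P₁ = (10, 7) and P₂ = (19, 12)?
Number of paths = 55529807970

Inclusion–exclusion. Total paths: C(39, 20) = 68923264410. Through P₁: C(17, 10)·C(22, 10) = 12575971408. Through P₂: C(31, 19)·C(8, 1) = 1128964200. Since P₁ is strictly southwest of P₂, a monotone path through both must visit P₁ then P₂; paths through both = C(17, 10)·C(14, 9)·C(8, 1) = 311479168. Avoid both = 68923264410 − 12575971408 − 1128964200 + 311479168 = 55529807970.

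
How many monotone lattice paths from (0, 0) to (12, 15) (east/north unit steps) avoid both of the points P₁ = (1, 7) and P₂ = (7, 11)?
Number of paths = 12981060

Inclusion–exclusion. Total paths: C(27, 12) = 17383860. Through P₁: C(8, 1)·C(19, 11) = 604656. Through P₂: C(18, 7)·C(9, 5) = 4009824. Since P₁ is strictly southwest of P₂, a monotone path through both must visit P₁ then P₂; paths through both = C(8, 1)·C(10, 6)·C(9, 5) = 211680. Avoid both = 17383860 − 604656 − 4009824 + 211680 = 12981060.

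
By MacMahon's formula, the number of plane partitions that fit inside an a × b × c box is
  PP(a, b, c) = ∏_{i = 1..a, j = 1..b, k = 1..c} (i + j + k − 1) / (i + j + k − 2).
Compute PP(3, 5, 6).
PP(3, 5, 6) = 3737448

Evaluate the triple product over i = 1..3, j = 1..5, k = 1..6. The factors are (2/1) · (3/2) · (4/3) · (5/4) · (6/5) · (7/6) · (3/2) · (4/3) · … (90 factors total). The numerators and denominators telescope so the product is an integer; carrying out the multiplication exactly gives PP(3, 5, 6) = 3737448.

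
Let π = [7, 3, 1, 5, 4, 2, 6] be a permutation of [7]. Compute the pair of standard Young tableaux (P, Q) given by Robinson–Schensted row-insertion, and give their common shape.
P = [1, 2, 6] / [3, 4] / [5] / [7];  Q = [1, 4, 7] / [2, 5] / [3] / [6];  common shape = (3, 2, 1, 1)

Row-insert the values π_1, π_2, … into P one at a time, bumping the leftmost entry strictly greater than the inserted value down to the next row. The recording tableau Q records, in position (i, j), the step at which that cell was added to P.
  Insert 7 (step 1): P = [7];  Q = [1]
  Insert 3 (step 2): P = [3] / [7];  Q = [1] / [2]
  Insert 1 (step 3): P = [1] / [3] / [7];  Q = [1] / [2] / [3]
  Insert 5 (step 4): P = [1, 5] / [3] / [7];  Q = [1, 4] / [2] / [3]
  Insert 4 (step 5): P = [1, 4] / [3, 5] / [7];  Q = [1, 4] / [2, 5] / [3]
  Insert 2 (step 6): P = [1, 2] / [3, 4] / [5] / [7];  Q = [1, 4] / [2, 5] / [3] / [6]
  Insert 6 (step 7): P = [1, 2, 6] / [3, 4] / [5] / [7];  Q = [1, 4, 7] / [2, 5] / [3] / [6]
Final shape: (3, 2, 1, 1).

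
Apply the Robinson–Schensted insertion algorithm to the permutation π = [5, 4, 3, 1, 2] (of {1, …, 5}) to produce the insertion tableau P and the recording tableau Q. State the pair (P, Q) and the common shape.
P = [1, 2] / [3] / [4] / [5];  Q = [1, 5] / [2] / [3] / [4];  common shape = (2, 1, 1, 1)

Row-insert the values π_1, π_2, … into P one at a time, bumping the leftmost entry strictly greater than the inserted value down to the next row. The recording tableau Q records, in position (i, j), the step at which that cell was added to P.
  Insert 5 (step 1): P = [5];  Q = [1]
  Insert 4 (step 2): P = [4] / [5];  Q = [1] / [2]
  Insert 3 (step 3): P = [3] / [4] / [5];  Q = [1] / [2] / [3]
  Insert 1 (step 4): P = [1] / [3] / [4] / [5];  Q = [1] / [2] / [3] / [4]
  Insert 2 (step 5): P = [1, 2] / [3] / [4] / [5];  Q = [1, 5] / [2] / [3] / [4]
Final shape: (2, 1, 1, 1).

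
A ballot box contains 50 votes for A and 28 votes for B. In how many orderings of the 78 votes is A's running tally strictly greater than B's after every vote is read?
Strict-lead orderings = 344447492528493750572

Total orderings of the 78 votes with 50 for A: C(78, 50) = 1221222928055568752028. By the Bertrand ballot formula (Cycle Lemma / reflection principle), the number of orderings in which A is strictly ahead of B throughout is (p − q)/(p + q) · C(p + q, p) = (50 − 28)/(50 + 28) · 1221222928055568752028 = 344447492528493750572.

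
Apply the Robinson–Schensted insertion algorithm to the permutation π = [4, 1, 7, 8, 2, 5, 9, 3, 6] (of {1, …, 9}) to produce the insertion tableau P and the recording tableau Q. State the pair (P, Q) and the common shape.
P = [1, 2, 3, 6] / [4, 5, 8, 9] / [7];  Q = [1, 3, 4, 7] / [2, 5, 6, 9] / [8];  common shape = (4, 4, 1)

Row-insert the values π_1, π_2, … into P one at a time, bumping the leftmost entry strictly greater than the inserted value down to the next row. The recording tableau Q records, in position (i, j), the step at which that cell was added to P.
  Insert 4 (step 1): P = [4];  Q = [1]
  Insert 1 (step 2): P = [1] / [4];  Q = [1] / [2]
  Insert 7 (step 3): P = [1, 7] / [4];  Q = [1, 3] / [2]
  Insert 8 (step 4): P = [1, 7, 8] / [4];  Q = [1, 3, 4] / [2]
  Insert 2 (step 5): P = [1, 2, 8] / [4, 7];  Q = [1, 3, 4] / [2, 5]
  Insert 5 (step 6): P = [1, 2, 5] / [4, 7, 8];  Q = [1, 3, 4] / [2, 5, 6]
  Insert 9 (step 7): P = [1, 2, 5, 9] / [4, 7, 8];  Q = [1, 3, 4, 7] / [2, 5, 6]
  Insert 3 (step 8): P = [1, 2, 3, 9] / [4, 5, 8] / [7];  Q = [1, 3, 4, 7] / [2, 5, 6] / [8]
  Insert 6 (step 9): P = [1, 2, 3, 6] / [4, 5, 8, 9] / [7];  Q = [1, 3, 4, 7] / [2, 5, 6, 9] / [8]
Final shape: (4, 4, 1).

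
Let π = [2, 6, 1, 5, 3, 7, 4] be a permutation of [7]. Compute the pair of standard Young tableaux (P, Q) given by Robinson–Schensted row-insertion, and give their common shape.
P = [1, 3, 4] / [2, 5, 7] / [6];  Q = [1, 2, 6] / [3, 4, 7] / [5];  common shape = (3, 3, 1)

Row-insert the values π_1, π_2, … into P one at a time, bumping the leftmost entry strictly greater than the inserted value down to the next row. The recording tableau Q records, in position (i, j), the step at which that cell was added to P.
  Insert 2 (step 1): P = [2];  Q = [1]
  Insert 6 (step 2): P = [2, 6];  Q = [1, 2]
  Insert 1 (step 3): P = [1, 6] / [2];  Q = [1, 2] / [3]
  Insert 5 (step 4): P = [1, 5] / [2, 6];  Q = [1, 2] / [3, 4]
  Insert 3 (step 5): P = [1, 3] / [2, 5] / [6];  Q = [1, 2] / [3, 4] / [5]
  Insert 7 (step 6): P = [1, 3, 7] / [2, 5] / [6];  Q = [1, 2, 6] / [3, 4] / [5]
  Insert 4 (step 7): P = [1, 3, 4] / [2, 5, 7] / [6];  Q = [1, 2, 6] / [3, 4, 7] / [5]
Final shape: (3, 3, 1).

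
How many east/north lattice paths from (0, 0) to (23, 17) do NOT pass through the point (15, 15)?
Number of paths = 81752090400

Total paths from (0, 0) to (23, 17): C(40, 23) = 88732378800. Paths through (15, 15): (paths (0, 0) → (15, 15)) × (paths (15, 15) → (23, 17)) = C(30, 15) · C(10, 8) = 155117520 · 45 = 6980288400. Avoidance count = 88732378800 − 6980288400 = 81752090400.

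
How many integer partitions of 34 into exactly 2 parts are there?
p(34, 2 parts) = 17

Partitions of n into exactly k parts are in bijection with partitions of n − k into at most k parts (subtract 1 from each part). So p(34, exactly 2) = p(32, parts ≤ 2). Computing via the recurrence p(m, j) = p(m, j−1) + p(m−j, j) gives 17.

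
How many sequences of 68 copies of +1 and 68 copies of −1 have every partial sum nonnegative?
C_68 = 86218923998960285726185640663701108500

These ballot sequences are counted by the Catalan number C_n = (1/(n + 1)) · C(2n, n). For n = 68: C_68 = (1/69) · C(136, 68) = 5949105755928259715106809205795376486500/69 = 86218923998960285726185640663701108500.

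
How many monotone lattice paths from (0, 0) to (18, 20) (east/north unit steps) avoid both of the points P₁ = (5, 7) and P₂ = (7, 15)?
Number of paths = 24751464738

Inclusion–exclusion. Total paths: C(38, 18) = 33578000610. Through P₁: C(12, 5)·C(26, 13) = 8237275200. Through P₂: C(22, 7)·C(16, 11) = 744936192. Since P₁ is strictly southwest of P₂, a monotone path through both must visit P₁ then P₂; paths through both = C(12, 5)·C(10, 2)·C(16, 11) = 155675520. Avoid both = 33578000610 − 8237275200 − 744936192 + 155675520 = 24751464738.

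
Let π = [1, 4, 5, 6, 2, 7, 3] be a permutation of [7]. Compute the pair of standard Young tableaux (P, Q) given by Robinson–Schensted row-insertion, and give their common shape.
P = [1, 2, 3, 6, 7] / [4, 5];  Q = [1, 2, 3, 4, 6] / [5, 7];  common shape = (5, 2)

Row-insert the values π_1, π_2, … into P one at a time, bumping the leftmost entry strictly greater than the inserted value down to the next row. The recording tableau Q records, in position (i, j), the step at which that cell was added to P.
  Insert 1 (step 1): P = [1];  Q = [1]
  Insert 4 (step 2): P = [1, 4];  Q = [1, 2]
  Insert 5 (step 3): P = [1, 4, 5];  Q = [1, 2, 3]
  Insert 6 (step 4): P = [1, 4, 5, 6];  Q = [1, 2, 3, 4]
  Insert 2 (step 5): P = [1, 2, 5, 6] / [4];  Q = [1, 2, 3, 4] / [5]
  Insert 7 (step 6): P = [1, 2, 5, 6, 7] / [4];  Q = [1, 2, 3, 4, 6] / [5]
  Insert 3 (step 7): P = [1, 2, 3, 6, 7] / [4, 5];  Q = [1, 2, 3, 4, 6] / [5, 7]
Final shape: (5, 2).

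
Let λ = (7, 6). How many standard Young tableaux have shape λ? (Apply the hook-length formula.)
# SYT of shape (7, 6) = 429

Hook-length formula: f^λ = n! / Π hook(c), product over all cells c of the Young diagram. For λ = (7, 6), n = 13 boxes. Hook lengths by row (left-to-right, top-to-bottom): [8, 7, 6, 5, 4, 3, 1]; [6, 5, 4, 3, 2, 1]. Product of hooks = 14515200. So f^λ = 13! / 14515200 = 6227020800 / 14515200 = 429.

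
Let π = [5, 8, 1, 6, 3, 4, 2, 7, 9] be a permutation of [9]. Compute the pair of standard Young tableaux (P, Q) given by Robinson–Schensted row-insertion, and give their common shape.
P = [1, 2, 4, 7, 9] / [3, 6] / [5] / [8];  Q = [1, 2, 6, 8, 9] / [3, 4] / [5] / [7];  common shape = (5, 2, 1, 1)

Row-insert the values π_1, π_2, … into P one at a time, bumping the leftmost entry strictly greater than the inserted value down to the next row. The recording tableau Q records, in position (i, j), the step at which that cell was added to P.
  Insert 5 (step 1): P = [5];  Q = [1]
  Insert 8 (step 2): P = [5, 8];  Q = [1, 2]
  Insert 1 (step 3): P = [1, 8] / [5];  Q = [1, 2] / [3]
  Insert 6 (step 4): P = [1, 6] / [5, 8];  Q = [1, 2] / [3, 4]
  Insert 3 (step 5): P = [1, 3] / [5, 6] / [8];  Q = [1, 2] / [3, 4] / [5]
  Insert 4 (step 6): P = [1, 3, 4] / [5, 6] / [8];  Q = [1, 2, 6] / [3, 4] / [5]
  Insert 2 (step 7): P = [1, 2, 4] / [3, 6] / [5] / [8];  Q = [1, 2, 6] / [3, 4] / [5] / [7]
  Insert 7 (step 8): P = [1, 2, 4, 7] / [3, 6] / [5] / [8];  Q = [1, 2, 6, 8] / [3, 4] / [5] / [7]
  Insert 9 (step 9): P = [1, 2, 4, 7, 9] / [3, 6] / [5] / [8];  Q = [1, 2, 6, 8, 9] / [3, 4] / [5] / [7]
Final shape: (5, 2, 1, 1).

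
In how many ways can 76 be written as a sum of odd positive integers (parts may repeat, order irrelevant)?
p_odd(76) = 53250

Enumerate partitions using only odd parts via the recurrence o(n, m) = o(n, m−2) + o(n−m, m) over odd m, starting from the largest odd part ≤ n. This gives p_odd(76) = 53250. (Euler's theorem: equals the count of distinct-part partitions.)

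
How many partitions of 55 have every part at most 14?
p(55, parts ≤ 14) = 253981

Use the recurrence p(n, m) = p(n, m−1) + p(n−m, m): either the largest part is < m (count p(n, m−1)) or the largest part is exactly m (remove one copy of m, count p(n−m, m)). With p(0, ·) = 1 this gives p(55, parts ≤ 14) = 253981. (By conjugating Young diagrams, this also counts partitions of 55 into at most 14 parts.)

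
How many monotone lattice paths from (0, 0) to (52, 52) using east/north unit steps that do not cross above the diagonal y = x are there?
C_52 = 29869166945772625950142417512

These NE paths below the diagonal are counted by the Catalan number C_n = (1/(n + 1)) · C(2n, n). For n = 52: C_52 = (1/53) · C(104, 52) = 1583065848125949175357548128136/53 = 29869166945772625950142417512.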